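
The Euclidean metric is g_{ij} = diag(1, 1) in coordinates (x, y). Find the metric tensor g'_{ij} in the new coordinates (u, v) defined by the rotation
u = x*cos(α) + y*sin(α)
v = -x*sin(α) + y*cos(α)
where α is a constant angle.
Invert the transformation: x = u*cos(α) - v*sin(α), y = u*sin(α) + v*cos(α)
g'_{ij} = (∂x^k/∂x'^i)(∂x^l/∂x'^j) g_{kl}; with g_{kl} = δ_{kl} this is Σ_k (∂x^k/∂x'^i)(∂x^k/∂x'^j).
Jacobian: ∂x/∂u = cos(α), ∂x/∂v = -sin(α), ∂y/∂u = sin(α), ∂y/∂v = cos(α)
g'_{uu} = (cos(α))(cos(α)) + (sin(α))(sin(α)) = 1
g'_{uv} = (cos(α))(-sin(α)) + (sin(α))(cos(α)) = 0
g'_{vv} = (-sin(α))(-sin(α)) + (cos(α))(cos(α)) = 1
g'_{ij} = diag(1, 1)
The Euclidean metric is invariant under rotations.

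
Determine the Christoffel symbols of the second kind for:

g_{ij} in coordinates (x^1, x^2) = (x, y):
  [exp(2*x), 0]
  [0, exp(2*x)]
Using Γ^k_{ij} = (1/2) g^{km} (∂_i g_{mj} + ∂_j g_{mi} - ∂_m g_{ij}); the metric is diagonal, so only the m = k term contributes.
Non-zero symbols (using the symmetry Γ^k_{ij} = Γ^k_{ji}):
Γ^x_{x x} = (1/2) g^{xx} (∂_x g_{xx} + ∂_x g_{xx} - ∂_x g_{xx}) = (1/2)(exp(-2*x))((2*exp(2*x)) + (2*exp(2*x)) - (2*exp(2*x))) = 1
Γ^x_{y y} = (1/2) g^{xx} (∂_y g_{xy} + ∂_y g_{xy} - ∂_x g_{yy}) = (1/2)(exp(-2*x))((0) + (0) - (2*exp(2*x))) = -1
Γ^y_{x y} = (1/2) g^{yy} (∂_x g_{yy} + ∂_y g_{yx} - ∂_y g_{xy}) = (1/2)(exp(-2*x))((2*exp(2*x)) + (0) - (0)) = 1
All other Christoffel symbols are zero.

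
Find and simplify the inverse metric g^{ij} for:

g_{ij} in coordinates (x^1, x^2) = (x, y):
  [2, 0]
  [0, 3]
The metric is diagonal, so g^{ij} is diagonal with entries 1/g_{ii}: diag(1/2, 1/3).
g^{ij}:
  [1/2, 0]
  [0, 1/3]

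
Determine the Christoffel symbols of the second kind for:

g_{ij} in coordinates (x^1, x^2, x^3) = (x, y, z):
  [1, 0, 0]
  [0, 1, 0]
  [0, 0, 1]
Using Γ^k_{ij} = (1/2) g^{km} (∂_i g_{mj} + ∂_j g_{mi} - ∂_m g_{ij}); the metric is diagonal, so only the m = k term contributes.
Every metric component is constant, so all ∂_m g_{ij} = 0 and every Christoffel symbol vanishes.
All Christoffel symbols are zero.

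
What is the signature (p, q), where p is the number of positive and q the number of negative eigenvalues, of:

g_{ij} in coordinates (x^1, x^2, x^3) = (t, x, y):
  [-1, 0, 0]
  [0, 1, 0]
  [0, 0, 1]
The metric is diagonal, so its eigenvalues are the diagonal entries: -1, 1, 1 (at a generic point, where coordinate-dependent entries are positive).
2 positive, 1 negative.
(2, 1) - Lorentzian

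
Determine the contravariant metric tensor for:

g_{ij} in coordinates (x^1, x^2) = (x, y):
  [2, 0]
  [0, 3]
The metric is diagonal, so g^{ij} is diagonal with entries 1/g_{ii}: diag(1/2, 1/3).
g^{ij}:
  [1/2, 0]
  [0, 1/3]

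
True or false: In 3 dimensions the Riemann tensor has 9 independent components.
n^2(n^2-1)/12 = 9·8/12 = 6 independent components for n = 3.
False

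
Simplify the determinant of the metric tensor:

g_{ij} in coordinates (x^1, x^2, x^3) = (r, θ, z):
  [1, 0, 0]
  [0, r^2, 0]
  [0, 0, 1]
Diagonal metric: det(g) = g_{11}·g_{22}·g_{33}
= (1)·(r^2)·(1)
det(g) = r^2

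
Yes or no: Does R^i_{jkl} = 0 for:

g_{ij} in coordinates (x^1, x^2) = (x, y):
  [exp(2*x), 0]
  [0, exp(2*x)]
Non-zero Christoffel symbols:
Γ^x_{x x} = 1
Γ^x_{y y} = -1
Γ^y_{x y} = 1
Ricci tensor: R_{xx} = 0, R_{xy} = 0, R_{yy} = 0
All R_{ij} vanish; in 2 dimensions the Riemann tensor is fully determined by the Ricci tensor, so R^i_{jkl} = 0: the metric is flat (curvilinear coordinates on flat space).
Yes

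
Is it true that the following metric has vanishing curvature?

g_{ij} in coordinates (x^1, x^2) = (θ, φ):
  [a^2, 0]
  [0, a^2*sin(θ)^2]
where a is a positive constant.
Non-zero Christoffel symbols:
Γ^θ_{φ φ} = -sin(2*θ)/2
Γ^φ_{θ φ} = 1/tan(θ)
Ricci tensor: R_{θθ} = 1, R_{θφ} = 0, R_{φφ} = sin(θ)^2
The Ricci tensor is non-zero, so the Riemann tensor is non-zero: not flat.
No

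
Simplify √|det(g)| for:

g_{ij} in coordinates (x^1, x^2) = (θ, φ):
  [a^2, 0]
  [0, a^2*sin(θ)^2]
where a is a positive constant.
det(g) = a^4*sin(θ)^2
√|det(g)| = a^2*sin(θ) (taking 0 < θ < π so that |sin(θ)| = sin(θ))
Volume element: dV = a^2*sin(θ) dθ dφ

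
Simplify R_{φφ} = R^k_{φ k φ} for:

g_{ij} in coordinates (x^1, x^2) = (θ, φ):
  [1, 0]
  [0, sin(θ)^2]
Non-zero Christoffel symbols (Γ^k_{ij} = Γ^k_{ji}):
Γ^θ_{φ φ} = -sin(2*θ)/2
Γ^φ_{θ φ} = 1/tan(θ)
R^θ_{φ θ φ} = ∂_θ Γ^θ_{φ φ} - ∂_φ Γ^θ_{φ θ} + Γ^θ_{θ m} Γ^m_{φ φ} - Γ^θ_{φ m} Γ^m_{φ θ}
  = (-cos(2*θ)) - (0) + (0) - (-cos(θ)^2) = sin(θ)^2
R^φ_{φ φ φ} = 0 (a repeated index in an antisymmetric pair)
R_{φφ} = R^θ_{φ θ φ} + R^φ_{φ φ φ} = (sin(θ)^2) + (0) = sin(θ)^2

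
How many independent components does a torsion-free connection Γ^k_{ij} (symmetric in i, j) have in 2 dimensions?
Γ^k_{ij} has n choices for the upper index and n(n+1)/2 independent symmetric lower index pairs.
Total = 2 × 2×3/2 = 2 × 3 = 6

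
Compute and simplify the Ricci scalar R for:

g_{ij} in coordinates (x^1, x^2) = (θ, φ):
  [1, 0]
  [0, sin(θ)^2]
Non-zero Christoffel symbols (Γ^k_{ij} = Γ^k_{ji}):
Γ^θ_{φ φ} = -sin(2*θ)/2
Γ^φ_{θ φ} = 1/tan(θ)
Ricci tensor (R_{ij} = R^k_{ikj}): R_{θθ} = 1, R_{θφ} = 0, R_{φφ} = sin(θ)^2
Inverse metric: g^{θθ} = 1, g^{φφ} = 1/sin(θ)^2
R = g^{ij} R_{ij} = (1)(1) + (1/sin(θ)^2)(sin(θ)^2) = 2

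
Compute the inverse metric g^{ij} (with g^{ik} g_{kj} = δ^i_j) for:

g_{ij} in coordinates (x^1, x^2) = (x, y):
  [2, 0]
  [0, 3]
The metric is diagonal, so g^{ij} is diagonal with entries 1/g_{ii}: diag(1/2, 1/3).
g^{ij}:
  [1/2, 0]
  [0, 1/3]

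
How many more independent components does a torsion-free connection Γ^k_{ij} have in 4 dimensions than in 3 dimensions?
Independent components in n dimensions: n × n(n+1)/2 = n^2(n+1)/2.
4D: 4 × 10 = 40
3D: 3 × 6 = 18
Difference = 40 - 18 = 22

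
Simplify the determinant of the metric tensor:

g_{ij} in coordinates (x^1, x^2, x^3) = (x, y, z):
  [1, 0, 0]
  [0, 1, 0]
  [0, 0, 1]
Diagonal metric: det(g) = g_{11}·g_{22}·g_{33}
= (1)·(1)·(1)
det(g) = 1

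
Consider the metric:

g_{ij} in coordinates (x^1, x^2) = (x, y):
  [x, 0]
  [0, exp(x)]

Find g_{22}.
With x^1 = x, x^2 = y, g_{22} = g_{yy} is the row-2, column-2 entry of the matrix.
g_{22} = exp(x)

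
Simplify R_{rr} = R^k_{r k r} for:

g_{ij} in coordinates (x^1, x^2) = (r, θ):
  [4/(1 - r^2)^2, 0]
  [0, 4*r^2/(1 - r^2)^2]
Non-zero Christoffel symbols (Γ^k_{ij} = Γ^k_{ji}):
Γ^r_{r r} = 2*r/(1 - r^2)
Γ^r_{θ θ} = (r^3 + r)/(r^2 - 1)
Γ^θ_{r θ} = (-r^2 - 1)/(r^3 - r)
R^r_{r r r} = 0 (a repeated index in an antisymmetric pair)
R^θ_{r θ r} = ∂_θ Γ^θ_{r r} - ∂_r Γ^θ_{r θ} + Γ^θ_{θ m} Γ^m_{r r} - Γ^θ_{r m} Γ^m_{r θ}
  = (0) - ((r^4 + 4*r^2 - 1)/(r^3 - r)^2) + (2*(r^2 + 1)/(r^2 - 1)^2) - ((r^2 + 1)^2/(r^3 - r)^2) = -4/(r^2 - 1)^2
R_{rr} = R^r_{r r r} + R^θ_{r θ r} = (0) + (-4/(r^2 - 1)^2) = -4/(r^2 - 1)^2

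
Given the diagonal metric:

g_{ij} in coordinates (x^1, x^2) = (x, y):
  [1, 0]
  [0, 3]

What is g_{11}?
With x^1 = x, x^2 = y, g_{11} = g_{xx} is the row-1, column-1 entry of the matrix.
g_{11} = 1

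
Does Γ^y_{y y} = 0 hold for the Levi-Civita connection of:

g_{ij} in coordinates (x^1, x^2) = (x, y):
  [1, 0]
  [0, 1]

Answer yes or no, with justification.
Γ^y_{y y} = (1/2) g^{yy} (∂_y g_{yy} + ∂_y g_{yy} - ∂_y g_{yy}) = (1/2)(1)((0) + (0) - (0)) = 0
This equals the proposed value 0.
Yes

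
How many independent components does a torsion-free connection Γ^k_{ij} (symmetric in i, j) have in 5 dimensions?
Γ^k_{ij} has n choices for the upper index and n(n+1)/2 independent symmetric lower index pairs.
Total = 5 × 5×6/2 = 5 × 15 = 75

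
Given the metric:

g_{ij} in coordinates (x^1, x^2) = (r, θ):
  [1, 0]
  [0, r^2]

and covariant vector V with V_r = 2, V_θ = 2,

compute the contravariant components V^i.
Inverse metric (diagonal): g^{rr} = 1, g^{θθ} = 1/r^2
V^i = g^{ij} V_j:
V^r = (1)(2) + (0)(2) = 2
V^θ = (0)(2) + (1/r^2)(2) = 2/r^2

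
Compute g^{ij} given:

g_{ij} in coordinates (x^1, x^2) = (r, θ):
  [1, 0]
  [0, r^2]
The metric is diagonal, so g^{ij} is diagonal with entries 1/g_{ii}: diag(1, 1/(r^2)).
g^{ij}:
  [1, 0]
  [0, 1/r^2]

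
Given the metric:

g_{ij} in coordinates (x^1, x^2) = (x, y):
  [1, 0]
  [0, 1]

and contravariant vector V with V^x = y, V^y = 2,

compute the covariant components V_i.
V_i = g_{ij} V^j:
V_x = (1)(y) + (0)(2) = y
V_y = (0)(y) + (1)(2) = 2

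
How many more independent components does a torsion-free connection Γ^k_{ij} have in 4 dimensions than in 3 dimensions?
Independent components in n dimensions: n × n(n+1)/2 = n^2(n+1)/2.
4D: 4 × 10 = 40
3D: 3 × 6 = 18
Difference = 40 - 18 = 22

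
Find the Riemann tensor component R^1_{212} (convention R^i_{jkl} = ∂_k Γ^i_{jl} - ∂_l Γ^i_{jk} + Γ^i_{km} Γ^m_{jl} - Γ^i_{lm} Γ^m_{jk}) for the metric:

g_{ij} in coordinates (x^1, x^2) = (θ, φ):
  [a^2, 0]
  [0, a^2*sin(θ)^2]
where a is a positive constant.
Non-zero Christoffel symbols (Γ^k_{ij} = Γ^k_{ji}):
Γ^θ_{φ φ} = -sin(2*θ)/2
Γ^φ_{θ φ} = 1/tan(θ)
R^θ_{φ θ φ} = ∂_θ Γ^θ_{φ φ} - ∂_φ Γ^θ_{φ θ} + Γ^θ_{θ m} Γ^m_{φ φ} - Γ^θ_{φ m} Γ^m_{φ θ}
  = (-cos(2*θ)) - (0) + (0) - (-cos(θ)^2) = sin(θ)^2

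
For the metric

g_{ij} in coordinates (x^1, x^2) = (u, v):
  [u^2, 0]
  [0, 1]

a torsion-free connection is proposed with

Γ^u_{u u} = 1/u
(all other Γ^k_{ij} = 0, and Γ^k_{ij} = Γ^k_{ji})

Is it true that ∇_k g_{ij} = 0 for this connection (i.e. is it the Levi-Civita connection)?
Using ∇_k g_{ij} = ∂_k g_{ij} - Γ^m_{ki} g_{mj} - Γ^m_{kj} g_{im}:
e.g. ∇_u g_{uu} = (2*u) - (u) - (u) = 0
Every component ∇_k g_{ij} vanishes: the connection is metric compatible.
Yes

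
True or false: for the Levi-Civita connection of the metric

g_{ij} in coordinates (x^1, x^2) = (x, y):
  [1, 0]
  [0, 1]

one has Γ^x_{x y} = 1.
Γ^x_{x y} = (1/2) g^{xx} (∂_x g_{xy} + ∂_y g_{xx} - ∂_x g_{xy}) = (1/2)(1)((0) + (0) - (0)) = 0
This differs from the proposed value 1.
False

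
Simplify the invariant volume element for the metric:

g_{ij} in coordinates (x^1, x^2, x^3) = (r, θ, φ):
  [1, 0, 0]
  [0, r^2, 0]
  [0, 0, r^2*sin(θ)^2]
det(g) = r^4*sin(θ)^2
√|det(g)| = r^2*sin(θ) (taking 0 < θ < π so that |sin(θ)| = sin(θ))
Volume element: dV = r^2*sin(θ) dr dθ dφ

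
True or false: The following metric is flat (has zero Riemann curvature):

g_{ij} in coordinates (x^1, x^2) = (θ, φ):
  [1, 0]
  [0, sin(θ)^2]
Non-zero Christoffel symbols:
Γ^θ_{φ φ} = -sin(2*θ)/2
Γ^φ_{θ φ} = 1/tan(θ)
Ricci tensor: R_{θθ} = 1, R_{θφ} = 0, R_{φφ} = sin(θ)^2
The Ricci tensor is non-zero, so the Riemann tensor is non-zero: not flat.
False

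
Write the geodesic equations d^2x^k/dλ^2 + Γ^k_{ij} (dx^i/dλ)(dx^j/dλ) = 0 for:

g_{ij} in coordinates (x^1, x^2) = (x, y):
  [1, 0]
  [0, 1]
Geodesic equation: d^2x^k/dλ^2 + Γ^k_{ij} (dx^i/dλ)(dx^j/dλ) = 0.
All Christoffel symbols vanish, so the geodesics are straight lines:
d^2x/dλ^2 = 0
d^2y/dλ^2 = 0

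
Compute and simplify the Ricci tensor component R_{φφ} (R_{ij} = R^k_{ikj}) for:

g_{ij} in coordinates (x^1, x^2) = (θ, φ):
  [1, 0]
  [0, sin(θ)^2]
Non-zero Christoffel symbols (Γ^k_{ij} = Γ^k_{ji}):
Γ^θ_{φ φ} = -sin(2*θ)/2
Γ^φ_{θ φ} = 1/tan(θ)
R^θ_{φ θ φ} = ∂_θ Γ^θ_{φ φ} - ∂_φ Γ^θ_{φ θ} + Γ^θ_{θ m} Γ^m_{φ φ} - Γ^θ_{φ m} Γ^m_{φ θ}
  = (-cos(2*θ)) - (0) + (0) - (-cos(θ)^2) = sin(θ)^2
R^φ_{φ φ φ} = 0 (a repeated index in an antisymmetric pair)
R_{φφ} = R^θ_{φ θ φ} + R^φ_{φ φ φ} = (sin(θ)^2) + (0) = sin(θ)^2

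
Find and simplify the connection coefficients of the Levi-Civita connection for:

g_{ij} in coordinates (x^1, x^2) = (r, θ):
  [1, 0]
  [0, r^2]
Using Γ^k_{ij} = (1/2) g^{km} (∂_i g_{mj} + ∂_j g_{mi} - ∂_m g_{ij}); the metric is diagonal, so only the m = k term contributes.
Non-zero symbols (using the symmetry Γ^k_{ij} = Γ^k_{ji}):
Γ^r_{θ θ} = (1/2) g^{rr} (∂_θ g_{rθ} + ∂_θ g_{rθ} - ∂_r g_{θθ}) = (1/2)(1)((0) + (0) - (2*r)) = -r
Γ^θ_{r θ} = (1/2) g^{θθ} (∂_r g_{θθ} + ∂_θ g_{θr} - ∂_θ g_{rθ}) = (1/2)(1/r^2)((2*r) + (0) - (0)) = 1/r
All other Christoffel symbols are zero.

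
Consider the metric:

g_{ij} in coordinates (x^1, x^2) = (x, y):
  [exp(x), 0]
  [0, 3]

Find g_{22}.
With x^1 = x, x^2 = y, g_{22} = g_{yy} is the row-2, column-2 entry of the matrix.
g_{22} = 3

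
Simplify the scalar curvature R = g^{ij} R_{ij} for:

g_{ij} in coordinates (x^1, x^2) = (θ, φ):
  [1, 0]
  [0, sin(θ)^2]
Non-zero Christoffel symbols (Γ^k_{ij} = Γ^k_{ji}):
Γ^θ_{φ φ} = -sin(2*θ)/2
Γ^φ_{θ φ} = 1/tan(θ)
Ricci tensor (R_{ij} = R^k_{ikj}): R_{θθ} = 1, R_{θφ} = 0, R_{φφ} = sin(θ)^2
Inverse metric: g^{θθ} = 1, g^{φφ} = 1/sin(θ)^2
R = g^{ij} R_{ij} = (1)(1) + (1/sin(θ)^2)(sin(θ)^2) = 2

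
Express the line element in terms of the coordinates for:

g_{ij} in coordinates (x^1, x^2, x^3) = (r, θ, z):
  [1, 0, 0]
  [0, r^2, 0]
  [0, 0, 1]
ds^2 = g_{ij} dx^i dx^j; only the non-zero components contribute.
ds^2 = dr^2 + r^2 dθ^2 + dz^2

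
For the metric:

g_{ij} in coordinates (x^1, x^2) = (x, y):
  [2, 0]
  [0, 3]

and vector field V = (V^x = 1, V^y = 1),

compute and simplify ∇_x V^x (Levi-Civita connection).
All Christoffel symbols are zero.
∇_x V^x = ∂_x V^x + Γ^x_{x j} V^j
  = (0) + (0)(1) + (0)(1)
  = 0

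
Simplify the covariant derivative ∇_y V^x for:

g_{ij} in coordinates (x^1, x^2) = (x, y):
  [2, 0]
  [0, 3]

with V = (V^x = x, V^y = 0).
All Christoffel symbols are zero.
∇_y V^x = ∂_y V^x + Γ^x_{y j} V^j
  = (0) + (0)(x) + (0)(0)
  = 0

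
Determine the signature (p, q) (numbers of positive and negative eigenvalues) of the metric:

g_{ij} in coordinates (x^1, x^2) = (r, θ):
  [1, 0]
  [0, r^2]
The metric is diagonal, so its eigenvalues are the diagonal entries: 1, r^2 (at a generic point, where coordinate-dependent entries are positive).
2 positive, 0 negative.
(2, 0) - Riemannian (positive definite)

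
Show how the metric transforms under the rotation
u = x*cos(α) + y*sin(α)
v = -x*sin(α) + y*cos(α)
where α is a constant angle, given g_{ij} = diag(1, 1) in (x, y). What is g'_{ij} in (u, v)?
Invert the transformation: x = u*cos(α) - v*sin(α), y = u*sin(α) + v*cos(α)
g'_{ij} = (∂x^k/∂x'^i)(∂x^l/∂x'^j) g_{kl}; with g_{kl} = δ_{kl} this is Σ_k (∂x^k/∂x'^i)(∂x^k/∂x'^j).
Jacobian: ∂x/∂u = cos(α), ∂x/∂v = -sin(α), ∂y/∂u = sin(α), ∂y/∂v = cos(α)
g'_{uu} = (cos(α))(cos(α)) + (sin(α))(sin(α)) = 1
g'_{uv} = (cos(α))(-sin(α)) + (sin(α))(cos(α)) = 0
g'_{vv} = (-sin(α))(-sin(α)) + (cos(α))(cos(α)) = 1
g'_{ij} = diag(1, 1)
The Euclidean metric is invariant under rotations.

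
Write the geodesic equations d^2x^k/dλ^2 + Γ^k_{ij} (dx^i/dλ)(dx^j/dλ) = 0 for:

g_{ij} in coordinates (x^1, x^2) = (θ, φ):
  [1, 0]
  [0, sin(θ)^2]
Geodesic equation: d^2x^k/dλ^2 + Γ^k_{ij} (dx^i/dλ)(dx^j/dλ) = 0.
Non-zero Christoffel symbols:
Γ^θ_{φ φ} = -sin(2*θ)/2
Γ^φ_{θ φ} = 1/tan(θ)
Substituting (the symmetric pair Γ^k_{ij}, Γ^k_{ji} combines into a factor 2):
d^2θ/dλ^2 - (sin(2*θ)/2) (dφ/dλ)^2 = 0
d^2φ/dλ^2 + (2/tan(θ)) (dθ/dλ)(dφ/dλ) = 0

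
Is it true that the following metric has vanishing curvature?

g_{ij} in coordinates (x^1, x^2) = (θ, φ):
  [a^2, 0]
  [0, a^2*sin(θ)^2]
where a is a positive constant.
Non-zero Christoffel symbols:
Γ^θ_{φ φ} = -sin(2*θ)/2
Γ^φ_{θ φ} = 1/tan(θ)
Ricci tensor: R_{θθ} = 1, R_{θφ} = 0, R_{φφ} = sin(θ)^2
The Ricci tensor is non-zero, so the Riemann tensor is non-zero: not flat.
No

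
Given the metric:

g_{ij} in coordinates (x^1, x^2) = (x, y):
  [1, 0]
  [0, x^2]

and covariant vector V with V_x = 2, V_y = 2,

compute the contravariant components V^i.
Inverse metric (diagonal): g^{xx} = 1, g^{yy} = 1/x^2
V^i = g^{ij} V_j:
V^x = (1)(2) + (0)(2) = 2
V^y = (0)(2) + (1/x^2)(2) = 2/x^2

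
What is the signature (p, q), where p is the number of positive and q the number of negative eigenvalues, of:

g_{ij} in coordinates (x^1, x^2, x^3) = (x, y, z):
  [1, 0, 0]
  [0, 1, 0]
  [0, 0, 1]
The metric is diagonal, so its eigenvalues are the diagonal entries: 1, 1, 1 (at a generic point, where coordinate-dependent entries are positive).
3 positive, 0 negative.
(3, 0) - Riemannian (positive definite)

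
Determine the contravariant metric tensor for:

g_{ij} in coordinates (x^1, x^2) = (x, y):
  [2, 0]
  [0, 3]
The metric is diagonal, so g^{ij} is diagonal with entries 1/g_{ii}: diag(1/2, 1/3).
g^{ij}:
  [1/2, 0]
  [0, 1/3]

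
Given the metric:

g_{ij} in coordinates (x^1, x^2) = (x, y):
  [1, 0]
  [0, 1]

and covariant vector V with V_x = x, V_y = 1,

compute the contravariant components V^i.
Inverse metric (diagonal): g^{xx} = 1, g^{yy} = 1
V^i = g^{ij} V_j:
V^x = (1)(x) + (0)(1) = x
V^y = (0)(x) + (1)(1) = 1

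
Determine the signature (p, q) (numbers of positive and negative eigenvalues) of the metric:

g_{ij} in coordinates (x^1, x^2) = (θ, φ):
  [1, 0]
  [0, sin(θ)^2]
The metric is diagonal, so its eigenvalues are the diagonal entries: 1, sin(θ)^2 (at a generic point, where coordinate-dependent entries are positive).
2 positive, 0 negative.
(2, 0) - Riemannian (positive definite)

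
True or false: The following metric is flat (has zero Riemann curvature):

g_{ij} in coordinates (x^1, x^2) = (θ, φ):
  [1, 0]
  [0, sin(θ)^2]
Non-zero Christoffel symbols:
Γ^θ_{φ φ} = -sin(2*θ)/2
Γ^φ_{θ φ} = 1/tan(θ)
Ricci tensor: R_{θθ} = 1, R_{θφ} = 0, R_{φφ} = sin(θ)^2
The Ricci tensor is non-zero, so the Riemann tensor is non-zero: not flat.
False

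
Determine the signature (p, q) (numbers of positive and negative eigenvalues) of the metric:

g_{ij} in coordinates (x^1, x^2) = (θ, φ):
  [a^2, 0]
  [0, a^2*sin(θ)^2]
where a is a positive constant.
The metric is diagonal, so its eigenvalues are the diagonal entries: a^2, a^2*sin(θ)^2 (at a generic point, where coordinate-dependent entries are positive).
2 positive, 0 negative.
(2, 0) - Riemannian (positive definite)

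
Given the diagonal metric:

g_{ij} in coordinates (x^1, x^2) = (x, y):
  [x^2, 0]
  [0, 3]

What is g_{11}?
With x^1 = x, x^2 = y, g_{11} = g_{xx} is the row-1, column-1 entry of the matrix.
g_{11} = x^2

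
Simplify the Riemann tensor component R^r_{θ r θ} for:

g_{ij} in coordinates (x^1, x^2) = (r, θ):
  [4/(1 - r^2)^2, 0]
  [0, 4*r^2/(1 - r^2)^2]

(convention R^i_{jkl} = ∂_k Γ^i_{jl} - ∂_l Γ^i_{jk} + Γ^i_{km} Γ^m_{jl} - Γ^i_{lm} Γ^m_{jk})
Non-zero Christoffel symbols (Γ^k_{ij} = Γ^k_{ji}):
Γ^r_{r r} = 2*r/(1 - r^2)
Γ^r_{θ θ} = (r^3 + r)/(r^2 - 1)
Γ^θ_{r θ} = (-r^2 - 1)/(r^3 - r)
R^r_{θ r θ} = ∂_r Γ^r_{θ θ} - ∂_θ Γ^r_{θ r} + Γ^r_{r m} Γ^m_{θ θ} - Γ^r_{θ m} Γ^m_{θ r}
  = ((r^4 - 4*r^2 - 1)/(r^2 - 1)^2) - (0) + (-2*r^2*(r^2 + 1)/(r^2 - 1)^2) - (-(r^2 + 1)^2/(r^2 - 1)^2) = -4*r^2/(r^2 - 1)^2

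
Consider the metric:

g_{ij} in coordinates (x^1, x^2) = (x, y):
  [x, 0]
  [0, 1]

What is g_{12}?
With x^1 = x, x^2 = y, g_{12} = g_{xy} is the row-1, column-2 entry of the matrix.
g_{12} = 0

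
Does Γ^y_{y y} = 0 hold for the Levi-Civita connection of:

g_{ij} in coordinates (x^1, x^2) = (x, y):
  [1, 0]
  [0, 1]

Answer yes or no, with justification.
Γ^y_{y y} = (1/2) g^{yy} (∂_y g_{yy} + ∂_y g_{yy} - ∂_y g_{yy}) = (1/2)(1)((0) + (0) - (0)) = 0
This equals the proposed value 0.
Yes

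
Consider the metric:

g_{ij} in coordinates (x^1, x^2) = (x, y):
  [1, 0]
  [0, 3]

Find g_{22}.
With x^1 = x, x^2 = y, g_{22} = g_{yy} is the row-2, column-2 entry of the matrix.
g_{22} = 3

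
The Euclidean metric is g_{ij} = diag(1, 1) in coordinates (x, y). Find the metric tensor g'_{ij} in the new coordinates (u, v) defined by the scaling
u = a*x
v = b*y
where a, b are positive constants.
Invert the transformation: x = u/a, y = v/b
g'_{ij} = (∂x^k/∂x'^i)(∂x^l/∂x'^j) g_{kl}; with g_{kl} = δ_{kl} this is Σ_k (∂x^k/∂x'^i)(∂x^k/∂x'^j).
Jacobian: ∂x/∂u = 1/a, ∂x/∂v = 0, ∂y/∂u = 0, ∂y/∂v = 1/b
g'_{uu} = (1/a)(1/a) + (0)(0) = 1/a^2
g'_{uv} = (1/a)(0) + (0)(1/b) = 0
g'_{vv} = (0)(0) + (1/b)(1/b) = 1/b^2
g'_{ij} = diag(1/a^2, 1/b^2)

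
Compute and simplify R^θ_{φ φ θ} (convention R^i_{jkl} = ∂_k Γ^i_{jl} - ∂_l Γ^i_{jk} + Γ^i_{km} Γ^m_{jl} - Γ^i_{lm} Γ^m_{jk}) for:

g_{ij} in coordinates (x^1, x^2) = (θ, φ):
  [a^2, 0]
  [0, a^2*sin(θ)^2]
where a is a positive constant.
Non-zero Christoffel symbols (Γ^k_{ij} = Γ^k_{ji}):
Γ^θ_{φ φ} = -sin(2*θ)/2
Γ^φ_{θ φ} = 1/tan(θ)
R^θ_{φ φ θ} = ∂_φ Γ^θ_{φ θ} - ∂_θ Γ^θ_{φ φ} + Γ^θ_{φ m} Γ^m_{φ θ} - Γ^θ_{θ m} Γ^m_{φ φ}
  = (0) - (-cos(2*θ)) + (-cos(θ)^2) - (0) = -sin(θ)^2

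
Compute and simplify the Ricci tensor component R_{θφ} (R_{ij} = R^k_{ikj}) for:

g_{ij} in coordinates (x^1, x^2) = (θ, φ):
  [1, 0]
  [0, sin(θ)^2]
Non-zero Christoffel symbols (Γ^k_{ij} = Γ^k_{ji}):
Γ^θ_{φ φ} = -sin(2*θ)/2
Γ^φ_{θ φ} = 1/tan(θ)
R^θ_{θ θ φ} = 0 (a repeated index in an antisymmetric pair)
R^φ_{θ φ φ} = 0 (a repeated index in an antisymmetric pair)
R_{θφ} = R^θ_{θ θ φ} + R^φ_{θ φ φ} = (0) + (0) = 0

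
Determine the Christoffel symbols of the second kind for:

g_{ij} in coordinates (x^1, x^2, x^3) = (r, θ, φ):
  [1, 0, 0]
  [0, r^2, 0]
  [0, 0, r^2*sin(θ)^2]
Using Γ^k_{ij} = (1/2) g^{km} (∂_i g_{mj} + ∂_j g_{mi} - ∂_m g_{ij}); the metric is diagonal, so only the m = k term contributes.
Non-zero symbols (using the symmetry Γ^k_{ij} = Γ^k_{ji}):
Γ^r_{θ θ} = (1/2) g^{rr} (∂_θ g_{rθ} + ∂_θ g_{rθ} - ∂_r g_{θθ}) = (1/2)(1)((0) + (0) - (2*r)) = -r
Γ^r_{φ φ} = (1/2) g^{rr} (∂_φ g_{rφ} + ∂_φ g_{rφ} - ∂_r g_{φφ}) = (1/2)(1)((0) + (0) - (2*r*sin(θ)^2)) = -r*sin(θ)^2
Γ^θ_{r θ} = (1/2) g^{θθ} (∂_r g_{θθ} + ∂_θ g_{θr} - ∂_θ g_{rθ}) = (1/2)(1/r^2)((2*r) + (0) - (0)) = 1/r
Γ^θ_{φ φ} = (1/2) g^{θθ} (∂_φ g_{θφ} + ∂_φ g_{θφ} - ∂_θ g_{φφ}) = (1/2)(1/r^2)((0) + (0) - (r^2*sin(2*θ))) = -sin(2*θ)/2
Γ^φ_{r φ} = (1/2) g^{φφ} (∂_r g_{φφ} + ∂_φ g_{φr} - ∂_φ g_{rφ}) = (1/2)(1/(r^2*sin(θ)^2))((2*r*sin(θ)^2) + (0) - (0)) = 1/r
Γ^φ_{θ φ} = (1/2) g^{φφ} (∂_θ g_{φφ} + ∂_φ g_{φθ} - ∂_φ g_{θφ}) = (1/2)(1/(r^2*sin(θ)^2))((r^2*sin(2*θ)) + (0) - (0)) = 1/tan(θ)
All other Christoffel symbols are zero.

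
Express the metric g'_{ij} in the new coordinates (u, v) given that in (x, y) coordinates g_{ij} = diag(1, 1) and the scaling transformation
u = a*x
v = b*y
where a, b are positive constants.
Invert the transformation: x = u/a, y = v/b
g'_{ij} = (∂x^k/∂x'^i)(∂x^l/∂x'^j) g_{kl}; with g_{kl} = δ_{kl} this is Σ_k (∂x^k/∂x'^i)(∂x^k/∂x'^j).
Jacobian: ∂x/∂u = 1/a, ∂x/∂v = 0, ∂y/∂u = 0, ∂y/∂v = 1/b
g'_{uu} = (1/a)(1/a) + (0)(0) = 1/a^2
g'_{uv} = (1/a)(0) + (0)(1/b) = 0
g'_{vv} = (0)(0) + (1/b)(1/b) = 1/b^2
g'_{ij} = diag(1/a^2, 1/b^2)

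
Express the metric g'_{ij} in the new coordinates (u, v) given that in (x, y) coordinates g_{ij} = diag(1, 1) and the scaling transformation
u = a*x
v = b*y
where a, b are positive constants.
Invert the transformation: x = u/a, y = v/b
g'_{ij} = (∂x^k/∂x'^i)(∂x^l/∂x'^j) g_{kl}; with g_{kl} = δ_{kl} this is Σ_k (∂x^k/∂x'^i)(∂x^k/∂x'^j).
Jacobian: ∂x/∂u = 1/a, ∂x/∂v = 0, ∂y/∂u = 0, ∂y/∂v = 1/b
g'_{uu} = (1/a)(1/a) + (0)(0) = 1/a^2
g'_{uv} = (1/a)(0) + (0)(1/b) = 0
g'_{vv} = (0)(0) + (1/b)(1/b) = 1/b^2
g'_{ij} = diag(1/a^2, 1/b^2)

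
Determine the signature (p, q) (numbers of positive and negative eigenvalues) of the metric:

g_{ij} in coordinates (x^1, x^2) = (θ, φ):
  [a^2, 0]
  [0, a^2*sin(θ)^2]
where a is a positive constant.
The metric is diagonal, so its eigenvalues are the diagonal entries: a^2, a^2*sin(θ)^2 (at a generic point, where coordinate-dependent entries are positive).
2 positive, 0 negative.
(2, 0) - Riemannian (positive definite)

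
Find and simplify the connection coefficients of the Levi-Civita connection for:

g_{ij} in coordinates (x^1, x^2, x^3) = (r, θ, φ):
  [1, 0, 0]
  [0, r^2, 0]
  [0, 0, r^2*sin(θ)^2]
Using Γ^k_{ij} = (1/2) g^{km} (∂_i g_{mj} + ∂_j g_{mi} - ∂_m g_{ij}); the metric is diagonal, so only the m = k term contributes.
Non-zero symbols (using the symmetry Γ^k_{ij} = Γ^k_{ji}):
Γ^r_{θ θ} = (1/2) g^{rr} (∂_θ g_{rθ} + ∂_θ g_{rθ} - ∂_r g_{θθ}) = (1/2)(1)((0) + (0) - (2*r)) = -r
Γ^r_{φ φ} = (1/2) g^{rr} (∂_φ g_{rφ} + ∂_φ g_{rφ} - ∂_r g_{φφ}) = (1/2)(1)((0) + (0) - (2*r*sin(θ)^2)) = -r*sin(θ)^2
Γ^θ_{r θ} = (1/2) g^{θθ} (∂_r g_{θθ} + ∂_θ g_{θr} - ∂_θ g_{rθ}) = (1/2)(1/r^2)((2*r) + (0) - (0)) = 1/r
Γ^θ_{φ φ} = (1/2) g^{θθ} (∂_φ g_{θφ} + ∂_φ g_{θφ} - ∂_θ g_{φφ}) = (1/2)(1/r^2)((0) + (0) - (r^2*sin(2*θ))) = -sin(2*θ)/2
Γ^φ_{r φ} = (1/2) g^{φφ} (∂_r g_{φφ} + ∂_φ g_{φr} - ∂_φ g_{rφ}) = (1/2)(1/(r^2*sin(θ)^2))((2*r*sin(θ)^2) + (0) - (0)) = 1/r
Γ^φ_{θ φ} = (1/2) g^{φφ} (∂_θ g_{φφ} + ∂_φ g_{φθ} - ∂_φ g_{θφ}) = (1/2)(1/(r^2*sin(θ)^2))((r^2*sin(2*θ)) + (0) - (0)) = 1/tan(θ)
All other Christoffel symbols are zero.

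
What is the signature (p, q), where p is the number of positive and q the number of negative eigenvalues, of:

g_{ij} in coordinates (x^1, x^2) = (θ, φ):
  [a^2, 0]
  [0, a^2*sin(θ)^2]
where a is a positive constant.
The metric is diagonal, so its eigenvalues are the diagonal entries: a^2, a^2*sin(θ)^2 (at a generic point, where coordinate-dependent entries are positive).
2 positive, 0 negative.
(2, 0) - Riemannian (positive definite)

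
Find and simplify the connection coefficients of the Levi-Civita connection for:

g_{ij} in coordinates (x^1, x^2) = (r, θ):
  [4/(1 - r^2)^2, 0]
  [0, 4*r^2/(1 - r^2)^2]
Using Γ^k_{ij} = (1/2) g^{km} (∂_i g_{mj} + ∂_j g_{mi} - ∂_m g_{ij}); the metric is diagonal, so only the m = k term contributes.
Non-zero symbols (using the symmetry Γ^k_{ij} = Γ^k_{ji}):
Γ^r_{r r} = (1/2) g^{rr} (∂_r g_{rr} + ∂_r g_{rr} - ∂_r g_{rr}) = (1/2)((1 - r^2)^2/4)((16*r/(1 - r^2)^3) + (16*r/(1 - r^2)^3) - (16*r/(1 - r^2)^3)) = 2*r/(1 - r^2)
Γ^r_{θ θ} = (1/2) g^{rr} (∂_θ g_{rθ} + ∂_θ g_{rθ} - ∂_r g_{θθ}) = (1/2)((1 - r^2)^2/4)((0) + (0) - (-8*(r^3 + r)/(r^2 - 1)^3)) = (r^3 + r)/(r^2 - 1)
Γ^θ_{r θ} = (1/2) g^{θθ} (∂_r g_{θθ} + ∂_θ g_{θr} - ∂_θ g_{rθ}) = (1/2)((1 - r^2)^2/(4*r^2))((-8*(r^3 + r)/(r^2 - 1)^3) + (0) - (0)) = (-r^2 - 1)/(r^3 - r)
All other Christoffel symbols are zero.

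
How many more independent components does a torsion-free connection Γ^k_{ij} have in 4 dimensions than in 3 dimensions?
Independent components in n dimensions: n × n(n+1)/2 = n^2(n+1)/2.
4D: 4 × 10 = 40
3D: 3 × 6 = 18
Difference = 40 - 18 = 22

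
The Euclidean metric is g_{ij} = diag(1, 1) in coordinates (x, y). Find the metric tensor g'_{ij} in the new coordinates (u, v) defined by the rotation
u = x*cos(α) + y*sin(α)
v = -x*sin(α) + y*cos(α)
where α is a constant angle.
Invert the transformation: x = u*cos(α) - v*sin(α), y = u*sin(α) + v*cos(α)
g'_{ij} = (∂x^k/∂x'^i)(∂x^l/∂x'^j) g_{kl}; with g_{kl} = δ_{kl} this is Σ_k (∂x^k/∂x'^i)(∂x^k/∂x'^j).
Jacobian: ∂x/∂u = cos(α), ∂x/∂v = -sin(α), ∂y/∂u = sin(α), ∂y/∂v = cos(α)
g'_{uu} = (cos(α))(cos(α)) + (sin(α))(sin(α)) = 1
g'_{uv} = (cos(α))(-sin(α)) + (sin(α))(cos(α)) = 0
g'_{vv} = (-sin(α))(-sin(α)) + (cos(α))(cos(α)) = 1
g'_{ij} = diag(1, 1)
The Euclidean metric is invariant under rotations.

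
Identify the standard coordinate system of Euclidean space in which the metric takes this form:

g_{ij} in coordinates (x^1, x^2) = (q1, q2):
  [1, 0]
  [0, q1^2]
The line element ds^2 = dq1^2 + q1^2 dq2^2 is dr^2 + r^2 dθ^2 with q1 = r, q2 = θ.
polar coordinates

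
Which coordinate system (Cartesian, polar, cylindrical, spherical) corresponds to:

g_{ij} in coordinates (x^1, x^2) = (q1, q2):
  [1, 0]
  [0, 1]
All components are constant and the metric is the identity, i.e. orthonormal rectilinear coordinates.
Cartesian (2D) coordinates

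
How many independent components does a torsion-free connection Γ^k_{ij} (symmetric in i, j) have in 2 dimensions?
Γ^k_{ij} has n choices for the upper index and n(n+1)/2 independent symmetric lower index pairs.
Total = 2 × 2×3/2 = 2 × 3 = 6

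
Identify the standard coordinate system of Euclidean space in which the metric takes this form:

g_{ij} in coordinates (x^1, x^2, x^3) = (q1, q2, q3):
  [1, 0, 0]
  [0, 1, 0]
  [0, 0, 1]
All components are constant and the metric is the identity, i.e. orthonormal rectilinear coordinates.
Cartesian (3D) coordinates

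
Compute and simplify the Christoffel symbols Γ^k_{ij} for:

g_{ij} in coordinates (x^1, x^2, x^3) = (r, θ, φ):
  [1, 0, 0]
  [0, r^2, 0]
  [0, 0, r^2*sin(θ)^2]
Using Γ^k_{ij} = (1/2) g^{km} (∂_i g_{mj} + ∂_j g_{mi} - ∂_m g_{ij}); the metric is diagonal, so only the m = k term contributes.
Non-zero symbols (using the symmetry Γ^k_{ij} = Γ^k_{ji}):
Γ^r_{θ θ} = (1/2) g^{rr} (∂_θ g_{rθ} + ∂_θ g_{rθ} - ∂_r g_{θθ}) = (1/2)(1)((0) + (0) - (2*r)) = -r
Γ^r_{φ φ} = (1/2) g^{rr} (∂_φ g_{rφ} + ∂_φ g_{rφ} - ∂_r g_{φφ}) = (1/2)(1)((0) + (0) - (2*r*sin(θ)^2)) = -r*sin(θ)^2
Γ^θ_{r θ} = (1/2) g^{θθ} (∂_r g_{θθ} + ∂_θ g_{θr} - ∂_θ g_{rθ}) = (1/2)(1/r^2)((2*r) + (0) - (0)) = 1/r
Γ^θ_{φ φ} = (1/2) g^{θθ} (∂_φ g_{θφ} + ∂_φ g_{θφ} - ∂_θ g_{φφ}) = (1/2)(1/r^2)((0) + (0) - (r^2*sin(2*θ))) = -sin(2*θ)/2
Γ^φ_{r φ} = (1/2) g^{φφ} (∂_r g_{φφ} + ∂_φ g_{φr} - ∂_φ g_{rφ}) = (1/2)(1/(r^2*sin(θ)^2))((2*r*sin(θ)^2) + (0) - (0)) = 1/r
Γ^φ_{θ φ} = (1/2) g^{φφ} (∂_θ g_{φφ} + ∂_φ g_{φθ} - ∂_φ g_{θφ}) = (1/2)(1/(r^2*sin(θ)^2))((r^2*sin(2*θ)) + (0) - (0)) = 1/tan(θ)
All other Christoffel symbols are zero.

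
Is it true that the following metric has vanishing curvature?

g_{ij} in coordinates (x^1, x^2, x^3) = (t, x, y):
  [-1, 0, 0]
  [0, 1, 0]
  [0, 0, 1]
All metric components are constant, so every Christoffel symbol vanishes and R^i_{jkl} = 0.
Yes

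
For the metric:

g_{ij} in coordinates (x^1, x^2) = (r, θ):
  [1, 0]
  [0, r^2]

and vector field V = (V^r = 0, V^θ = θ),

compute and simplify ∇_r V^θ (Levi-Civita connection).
Non-zero Christoffel symbols:
Γ^r_{θ θ} = -r
Γ^θ_{r θ} = 1/r
∇_r V^θ = ∂_r V^θ + Γ^θ_{r j} V^j
  = (0) + (0)(0) + (1/r)(θ)
  = θ/r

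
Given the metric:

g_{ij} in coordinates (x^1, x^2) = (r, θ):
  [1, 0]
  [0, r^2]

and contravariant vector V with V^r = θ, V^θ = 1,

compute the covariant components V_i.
V_i = g_{ij} V^j:
V_r = (1)(θ) + (0)(1) = θ
V_θ = (0)(θ) + (r^2)(1) = r^2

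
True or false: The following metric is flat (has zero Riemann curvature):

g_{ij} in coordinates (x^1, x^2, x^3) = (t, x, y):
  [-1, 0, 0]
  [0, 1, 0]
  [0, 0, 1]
All metric components are constant, so every Christoffel symbol vanishes and R^i_{jkl} = 0.
True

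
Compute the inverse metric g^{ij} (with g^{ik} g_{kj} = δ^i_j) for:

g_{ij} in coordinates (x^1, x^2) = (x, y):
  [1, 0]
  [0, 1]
The metric is diagonal, so g^{ij} is diagonal with entries 1/g_{ii}: diag(1, 1).
g^{ij}:
  [1, 0]
  [0, 1]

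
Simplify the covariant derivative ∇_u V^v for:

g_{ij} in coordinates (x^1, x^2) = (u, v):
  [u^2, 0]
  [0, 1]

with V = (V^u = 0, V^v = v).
Non-zero Christoffel symbols:
Γ^u_{u u} = 1/u
∇_u V^v = ∂_u V^v + Γ^v_{u j} V^j
  = (0) + (0)(0) + (0)(v)
  = 0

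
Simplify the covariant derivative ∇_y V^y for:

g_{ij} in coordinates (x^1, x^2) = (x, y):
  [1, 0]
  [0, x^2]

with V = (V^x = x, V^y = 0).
Non-zero Christoffel symbols:
Γ^x_{y y} = -x
Γ^y_{x y} = 1/x
∇_y V^y = ∂_y V^y + Γ^y_{y j} V^j
  = (0) + (1/x)(x) + (0)(0)
  = 1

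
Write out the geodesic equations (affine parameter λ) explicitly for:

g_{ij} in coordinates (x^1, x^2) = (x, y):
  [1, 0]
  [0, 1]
Geodesic equation: d^2x^k/dλ^2 + Γ^k_{ij} (dx^i/dλ)(dx^j/dλ) = 0.
All Christoffel symbols vanish, so the geodesics are straight lines:
d^2x/dλ^2 = 0
d^2y/dλ^2 = 0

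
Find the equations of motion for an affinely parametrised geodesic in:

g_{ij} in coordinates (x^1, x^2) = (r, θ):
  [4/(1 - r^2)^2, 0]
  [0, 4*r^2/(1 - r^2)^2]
Geodesic equation: d^2x^k/dλ^2 + Γ^k_{ij} (dx^i/dλ)(dx^j/dλ) = 0.
Non-zero Christoffel symbols:
Γ^r_{r r} = 2*r/(1 - r^2)
Γ^r_{θ θ} = (r^3 + r)/(r^2 - 1)
Γ^θ_{r θ} = (-r^2 - 1)/(r^3 - r)
Substituting (the symmetric pair Γ^k_{ij}, Γ^k_{ji} combines into a factor 2):
d^2r/dλ^2 + (2*r/(1 - r^2)) (dr/dλ)^2 + ((r^3 + r)/(r^2 - 1)) (dθ/dλ)^2 = 0
d^2θ/dλ^2 + ((-2*r^2 - 2)/(r^3 - r)) (dr/dλ)(dθ/dλ) = 0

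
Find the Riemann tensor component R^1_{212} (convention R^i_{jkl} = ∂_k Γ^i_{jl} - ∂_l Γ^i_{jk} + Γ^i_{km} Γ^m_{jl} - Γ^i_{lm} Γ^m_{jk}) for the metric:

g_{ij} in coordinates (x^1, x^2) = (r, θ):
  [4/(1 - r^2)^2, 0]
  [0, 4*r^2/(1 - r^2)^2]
Non-zero Christoffel symbols (Γ^k_{ij} = Γ^k_{ji}):
Γ^r_{r r} = 2*r/(1 - r^2)
Γ^r_{θ θ} = (r^3 + r)/(r^2 - 1)
Γ^θ_{r θ} = (-r^2 - 1)/(r^3 - r)
R^r_{θ r θ} = ∂_r Γ^r_{θ θ} - ∂_θ Γ^r_{θ r} + Γ^r_{r m} Γ^m_{θ θ} - Γ^r_{θ m} Γ^m_{θ r}
  = ((r^4 - 4*r^2 - 1)/(r^2 - 1)^2) - (0) + (-2*r^2*(r^2 + 1)/(r^2 - 1)^2) - (-(r^2 + 1)^2/(r^2 - 1)^2) = -4*r^2/(r^2 - 1)^2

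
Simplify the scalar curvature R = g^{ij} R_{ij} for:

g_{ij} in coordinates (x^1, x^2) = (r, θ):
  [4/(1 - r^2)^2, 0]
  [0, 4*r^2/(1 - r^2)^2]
Non-zero Christoffel symbols (Γ^k_{ij} = Γ^k_{ji}):
Γ^r_{r r} = 2*r/(1 - r^2)
Γ^r_{θ θ} = (r^3 + r)/(r^2 - 1)
Γ^θ_{r θ} = (-r^2 - 1)/(r^3 - r)
Ricci tensor (R_{ij} = R^k_{ikj}): R_{rr} = -4/(r^2 - 1)^2, R_{rθ} = 0, R_{θθ} = -4*r^2/(r^2 - 1)^2
Inverse metric: g^{rr} = (1 - r^2)^2/4, g^{θθ} = (1 - r^2)^2/(4*r^2)
R = g^{ij} R_{ij} = ((1 - r^2)^2/4)(-4/(r^2 - 1)^2) + ((1 - r^2)^2/(4*r^2))(-4*r^2/(r^2 - 1)^2) = -2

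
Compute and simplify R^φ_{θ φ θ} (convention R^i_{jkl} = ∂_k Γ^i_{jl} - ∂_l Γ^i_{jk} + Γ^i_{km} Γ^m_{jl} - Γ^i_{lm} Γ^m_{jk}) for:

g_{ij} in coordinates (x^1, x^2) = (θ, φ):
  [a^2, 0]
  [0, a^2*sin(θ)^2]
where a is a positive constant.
Non-zero Christoffel symbols (Γ^k_{ij} = Γ^k_{ji}):
Γ^θ_{φ φ} = -sin(2*θ)/2
Γ^φ_{θ φ} = 1/tan(θ)
R^φ_{θ φ θ} = ∂_φ Γ^φ_{θ θ} - ∂_θ Γ^φ_{θ φ} + Γ^φ_{φ m} Γ^m_{θ θ} - Γ^φ_{θ m} Γ^m_{θ φ}
  = (0) - (-1/sin(θ)^2) + (0) - (1/tan(θ)^2) = 1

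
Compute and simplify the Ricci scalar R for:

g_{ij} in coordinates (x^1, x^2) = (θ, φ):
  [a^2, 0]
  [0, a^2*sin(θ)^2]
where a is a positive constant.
Non-zero Christoffel symbols (Γ^k_{ij} = Γ^k_{ji}):
Γ^θ_{φ φ} = -sin(2*θ)/2
Γ^φ_{θ φ} = 1/tan(θ)
Ricci tensor (R_{ij} = R^k_{ikj}): R_{θθ} = 1, R_{θφ} = 0, R_{φφ} = sin(θ)^2
Inverse metric: g^{θθ} = 1/a^2, g^{φφ} = 1/(a^2*sin(θ)^2)
R = g^{ij} R_{ij} = (1/a^2)(1) + (1/(a^2*sin(θ)^2))(sin(θ)^2) = 2/a^2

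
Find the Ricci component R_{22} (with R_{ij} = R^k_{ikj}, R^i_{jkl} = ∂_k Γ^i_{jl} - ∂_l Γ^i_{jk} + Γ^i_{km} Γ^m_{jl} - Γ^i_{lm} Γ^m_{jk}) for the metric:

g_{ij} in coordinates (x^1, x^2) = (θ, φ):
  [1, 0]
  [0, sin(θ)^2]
Non-zero Christoffel symbols (Γ^k_{ij} = Γ^k_{ji}):
Γ^θ_{φ φ} = -sin(2*θ)/2
Γ^φ_{θ φ} = 1/tan(θ)
R^θ_{φ θ φ} = ∂_θ Γ^θ_{φ φ} - ∂_φ Γ^θ_{φ θ} + Γ^θ_{θ m} Γ^m_{φ φ} - Γ^θ_{φ m} Γ^m_{φ θ}
  = (-cos(2*θ)) - (0) + (0) - (-cos(θ)^2) = sin(θ)^2
R^φ_{φ φ φ} = 0 (a repeated index in an antisymmetric pair)
R_{φφ} = R^θ_{φ θ φ} + R^φ_{φ φ φ} = (sin(θ)^2) + (0) = sin(θ)^2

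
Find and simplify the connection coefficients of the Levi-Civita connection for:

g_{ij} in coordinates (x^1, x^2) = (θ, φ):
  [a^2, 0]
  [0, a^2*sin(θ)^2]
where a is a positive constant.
Using Γ^k_{ij} = (1/2) g^{km} (∂_i g_{mj} + ∂_j g_{mi} - ∂_m g_{ij}); the metric is diagonal, so only the m = k term contributes.
Non-zero symbols (using the symmetry Γ^k_{ij} = Γ^k_{ji}):
Γ^θ_{φ φ} = (1/2) g^{θθ} (∂_φ g_{θφ} + ∂_φ g_{θφ} - ∂_θ g_{φφ}) = (1/2)(1/a^2)((0) + (0) - (a^2*sin(2*θ))) = -sin(2*θ)/2
Γ^φ_{θ φ} = (1/2) g^{φφ} (∂_θ g_{φφ} + ∂_φ g_{φθ} - ∂_φ g_{θφ}) = (1/2)(1/(a^2*sin(θ)^2))((a^2*sin(2*θ)) + (0) - (0)) = 1/tan(θ)
All other Christoffel symbols are zero.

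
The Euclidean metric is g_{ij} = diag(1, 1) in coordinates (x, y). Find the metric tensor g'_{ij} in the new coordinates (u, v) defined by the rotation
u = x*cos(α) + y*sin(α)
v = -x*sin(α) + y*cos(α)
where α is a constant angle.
Invert the transformation: x = u*cos(α) - v*sin(α), y = u*sin(α) + v*cos(α)
g'_{ij} = (∂x^k/∂x'^i)(∂x^l/∂x'^j) g_{kl}; with g_{kl} = δ_{kl} this is Σ_k (∂x^k/∂x'^i)(∂x^k/∂x'^j).
Jacobian: ∂x/∂u = cos(α), ∂x/∂v = -sin(α), ∂y/∂u = sin(α), ∂y/∂v = cos(α)
g'_{uu} = (cos(α))(cos(α)) + (sin(α))(sin(α)) = 1
g'_{uv} = (cos(α))(-sin(α)) + (sin(α))(cos(α)) = 0
g'_{vv} = (-sin(α))(-sin(α)) + (cos(α))(cos(α)) = 1
g'_{ij} = diag(1, 1)
The Euclidean metric is invariant under rotations.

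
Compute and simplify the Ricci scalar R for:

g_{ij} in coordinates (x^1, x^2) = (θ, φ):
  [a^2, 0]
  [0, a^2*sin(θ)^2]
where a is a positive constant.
Non-zero Christoffel symbols (Γ^k_{ij} = Γ^k_{ji}):
Γ^θ_{φ φ} = -sin(2*θ)/2
Γ^φ_{θ φ} = 1/tan(θ)
Ricci tensor (R_{ij} = R^k_{ikj}): R_{θθ} = 1, R_{θφ} = 0, R_{φφ} = sin(θ)^2
Inverse metric: g^{θθ} = 1/a^2, g^{φφ} = 1/(a^2*sin(θ)^2)
R = g^{ij} R_{ij} = (1/a^2)(1) + (1/(a^2*sin(θ)^2))(sin(θ)^2) = 2/a^2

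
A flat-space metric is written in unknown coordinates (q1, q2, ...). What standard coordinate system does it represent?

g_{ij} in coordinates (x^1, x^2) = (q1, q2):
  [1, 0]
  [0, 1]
All components are constant and the metric is the identity, i.e. orthonormal rectilinear coordinates.
Cartesian (2D) coordinates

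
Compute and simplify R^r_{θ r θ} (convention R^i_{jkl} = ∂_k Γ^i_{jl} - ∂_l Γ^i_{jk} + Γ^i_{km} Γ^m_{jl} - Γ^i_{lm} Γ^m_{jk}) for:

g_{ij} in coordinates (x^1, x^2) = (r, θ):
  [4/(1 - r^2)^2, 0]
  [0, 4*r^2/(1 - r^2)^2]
Non-zero Christoffel symbols (Γ^k_{ij} = Γ^k_{ji}):
Γ^r_{r r} = 2*r/(1 - r^2)
Γ^r_{θ θ} = (r^3 + r)/(r^2 - 1)
Γ^θ_{r θ} = (-r^2 - 1)/(r^3 - r)
R^r_{θ r θ} = ∂_r Γ^r_{θ θ} - ∂_θ Γ^r_{θ r} + Γ^r_{r m} Γ^m_{θ θ} - Γ^r_{θ m} Γ^m_{θ r}
  = ((r^4 - 4*r^2 - 1)/(r^2 - 1)^2) - (0) + (-2*r^2*(r^2 + 1)/(r^2 - 1)^2) - (-(r^2 + 1)^2/(r^2 - 1)^2) = -4*r^2/(r^2 - 1)^2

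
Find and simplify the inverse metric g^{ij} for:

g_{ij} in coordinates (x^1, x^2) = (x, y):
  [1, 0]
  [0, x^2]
The metric is diagonal, so g^{ij} is diagonal with entries 1/g_{ii}: diag(1, 1/(x^2)).
g^{ij}:
  [1, 0]
  [0, 1/x^2]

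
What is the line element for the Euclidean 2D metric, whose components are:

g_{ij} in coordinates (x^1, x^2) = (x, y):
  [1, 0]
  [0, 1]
ds^2 = g_{ij} dx^i dx^j; only the non-zero components contribute.
ds^2 = dx^2 + dy^2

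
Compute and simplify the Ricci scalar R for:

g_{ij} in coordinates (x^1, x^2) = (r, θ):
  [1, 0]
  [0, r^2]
Non-zero Christoffel symbols (Γ^k_{ij} = Γ^k_{ji}):
Γ^r_{θ θ} = -r
Γ^θ_{r θ} = 1/r
Ricci tensor (R_{ij} = R^k_{ikj}): R_{rr} = 0, R_{rθ} = 0, R_{θθ} = 0
Inverse metric: g^{rr} = 1, g^{θθ} = 1/r^2
R = g^{ij} R_{ij} = (1)(0) + (1/r^2)(0) = 0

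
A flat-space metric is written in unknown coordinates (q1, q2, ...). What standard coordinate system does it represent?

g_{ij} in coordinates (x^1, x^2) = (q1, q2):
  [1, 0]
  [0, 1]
All components are constant and the metric is the identity, i.e. orthonormal rectilinear coordinates.
Cartesian (2D) coordinates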